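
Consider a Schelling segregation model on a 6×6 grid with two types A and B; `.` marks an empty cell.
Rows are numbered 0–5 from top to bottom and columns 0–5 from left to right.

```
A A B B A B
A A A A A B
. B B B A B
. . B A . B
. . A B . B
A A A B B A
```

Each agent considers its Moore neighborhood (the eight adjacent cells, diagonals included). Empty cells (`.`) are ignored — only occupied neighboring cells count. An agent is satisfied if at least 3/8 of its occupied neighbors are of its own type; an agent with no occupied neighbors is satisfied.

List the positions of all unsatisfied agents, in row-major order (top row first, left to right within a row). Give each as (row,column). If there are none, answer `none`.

Row 0: (0,0)A 3/3 satisfied · (0,1)A 4/5 satisfied · (0,2)B 1/5 not · (0,3)B 1/5 not · (0,4)A 2/5 satisfied · (0,5)B 1/3 not
Row 1: (1,0)A 3/4 satisfied · (1,1)A 4/7 satisfied · (1,2)A 3/8 satisfied · (1,3)A 4/8 satisfied · (1,4)A 3/8 satisfied · (1,5)B 2/5 satisfied
Row 2: (2,1)B 2/5 satisfied · (2,2)B 3/7 satisfied · (2,3)B 2/7 not · (2,4)A 3/7 satisfied · (2,5)B 2/4 satisfied
Row 3: (3,2)B 4/6 satisfied · (3,3)A 2/6 not · (3,5)B 2/3 satisfied
Row 4: (4,2)A 3/6 satisfied · (4,3)B 3/6 satisfied · (4,5)B 2/3 satisfied
Row 5: (5,0)A 1/1 satisfied · (5,1)A 3/3 satisfied · (5,2)A 2/4 satisfied · (5,3)B 2/4 satisfied · (5,4)B 3/4 satisfied · (5,5)A 0/2 not

(0,2), (0,3), (0,5), (2,3), (3,3), (5,5)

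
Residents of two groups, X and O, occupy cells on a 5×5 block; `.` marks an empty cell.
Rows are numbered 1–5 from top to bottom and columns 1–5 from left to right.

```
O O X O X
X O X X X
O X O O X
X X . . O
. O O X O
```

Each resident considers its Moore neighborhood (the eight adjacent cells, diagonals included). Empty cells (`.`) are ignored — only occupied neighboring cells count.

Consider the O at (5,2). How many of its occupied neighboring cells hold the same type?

Occupied neighbors of (5,2): (4,1)=X, (4,2)=X, (5,3)=O.
Same type (O): 1 of 3.

1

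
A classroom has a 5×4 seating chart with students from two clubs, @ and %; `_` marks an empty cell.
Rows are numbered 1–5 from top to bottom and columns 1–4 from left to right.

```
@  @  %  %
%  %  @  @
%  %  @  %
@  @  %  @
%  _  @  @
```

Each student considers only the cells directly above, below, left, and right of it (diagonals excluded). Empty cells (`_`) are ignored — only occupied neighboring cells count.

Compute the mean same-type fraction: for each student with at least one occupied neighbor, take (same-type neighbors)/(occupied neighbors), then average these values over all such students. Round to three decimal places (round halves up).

Row 1: (1,1)@ 1/2 · (1,2)@ 1/3 · (1,3)% 1/3 · (1,4)% 1/2
Row 2: (2,1)% 2/3 · (2,2)% 2/4 · (2,3)@ 2/4 · (2,4)@ 1/3
Row 3: (3,1)% 2/3 · (3,2)% 2/4 · (3,3)@ 1/4 · (3,4)% 0/3
Row 4: (4,1)@ 1/3 · (4,2)@ 1/3 · (4,3)% 0/4 · (4,4)@ 1/3
Row 5: (5,1)% 0/1 · (5,3)@ 1/2 · (5,4)@ 2/2
Sum over 19 students: 1/2 + 1/3 + 1/3 + 1/2 + 2/3 + 2/4 + 2/4 + 1/3 + 2/3 + 2/4 + 1/4 + 0/3 + 1/3 + 1/3 + 0/4 + 1/3 + 0/1 + 1/2 + 2/2 = 91/12; mean = 91/12 ÷ 19 = 91/228 = 0.399122… → 0.399.

0.399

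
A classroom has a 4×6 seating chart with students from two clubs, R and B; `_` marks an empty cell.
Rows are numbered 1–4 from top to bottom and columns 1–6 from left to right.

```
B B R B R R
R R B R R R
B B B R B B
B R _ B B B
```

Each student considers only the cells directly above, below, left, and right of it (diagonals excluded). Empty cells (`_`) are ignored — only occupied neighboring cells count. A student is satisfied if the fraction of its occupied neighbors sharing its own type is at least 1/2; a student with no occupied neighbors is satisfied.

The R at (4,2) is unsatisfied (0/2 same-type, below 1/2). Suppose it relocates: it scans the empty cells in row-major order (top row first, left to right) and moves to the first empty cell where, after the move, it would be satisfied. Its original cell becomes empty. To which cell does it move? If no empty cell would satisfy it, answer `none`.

none

Vacating (4,2). Empty cells in order:
  (4,3): 0/2 same-type → still unsatisfied.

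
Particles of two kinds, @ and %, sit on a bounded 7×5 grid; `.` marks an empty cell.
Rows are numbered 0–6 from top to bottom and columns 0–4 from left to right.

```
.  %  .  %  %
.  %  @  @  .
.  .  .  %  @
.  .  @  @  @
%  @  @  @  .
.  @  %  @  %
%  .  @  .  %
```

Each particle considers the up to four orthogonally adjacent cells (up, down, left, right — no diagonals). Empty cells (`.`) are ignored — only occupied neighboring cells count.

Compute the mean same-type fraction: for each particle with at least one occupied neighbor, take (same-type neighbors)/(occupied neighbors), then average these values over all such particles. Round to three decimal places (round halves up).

(0,1)% 1/1
(0,3)% 1/2
(0,4)% 1/1
(1,1)% 1/2
(1,2)@ 1/2
(1,3)@ 1/3
(2,3)% 0/3
(2,4)@ 1/2
(3,2)@ 2/2
(3,3)@ 3/4
(3,4)@ 2/2
(4,0)% 0/1
(4,1)@ 2/3
(4,2)@ 3/4
(4,3)@ 3/3
(5,1)@ 1/2
(5,2)% 0/4
(5,3)@ 1/3
(5,4)% 1/2
(6,0)% — no occupied neighbors
(6,2)@ 0/1
(6,4)% 1/1
Sum over 21 particles: 1/1 + 1/2 + 1/1 + 1/2 + 1/2 + 1/3 + 0/3 + 1/2 + 2/2 + 3/4 + 2/2 + 0/1 + 2/3 + 3/4 + 3/3 + 1/2 + 0/4 + 1/3 + 1/2 + 0/1 + 1/1 = 71/6; mean = 71/6 ÷ 21 = 71/126 = 0.563492… → 0.563.

0.563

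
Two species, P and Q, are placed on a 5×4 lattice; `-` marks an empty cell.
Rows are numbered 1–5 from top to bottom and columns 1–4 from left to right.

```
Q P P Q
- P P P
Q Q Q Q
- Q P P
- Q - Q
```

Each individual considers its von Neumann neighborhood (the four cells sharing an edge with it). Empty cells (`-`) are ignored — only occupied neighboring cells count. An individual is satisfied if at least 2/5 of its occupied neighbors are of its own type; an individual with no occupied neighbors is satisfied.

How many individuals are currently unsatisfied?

7

(1,1)Q 0/1 not
(1,2)P 2/3 satisfied
(1,3)P 2/3 satisfied
(1,4)Q 0/2 not
(2,2)P 2/3 satisfied
(2,3)P 3/4 satisfied
(2,4)P 1/3 not
(3,1)Q 1/1 satisfied
(3,2)Q 3/4 satisfied
(3,3)Q 2/4 satisfied
(3,4)Q 1/3 not
(4,2)Q 2/3 satisfied
(4,3)P 1/3 not
(4,4)P 1/3 not
(5,2)Q 1/1 satisfied
(5,4)Q 0/1 not
Unsatisfied: (1,1), (1,4), (2,4), (3,4), (4,3), (4,4), (5,4) — 7 in total.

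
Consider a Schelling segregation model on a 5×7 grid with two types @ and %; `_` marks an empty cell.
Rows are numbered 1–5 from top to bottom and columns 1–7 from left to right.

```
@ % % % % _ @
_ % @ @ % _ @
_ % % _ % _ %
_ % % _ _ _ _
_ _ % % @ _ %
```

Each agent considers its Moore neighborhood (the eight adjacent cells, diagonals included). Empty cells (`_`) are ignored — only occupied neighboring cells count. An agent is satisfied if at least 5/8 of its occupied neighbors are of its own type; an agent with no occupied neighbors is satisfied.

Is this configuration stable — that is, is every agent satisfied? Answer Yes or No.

Row 1: (1,1)@ 0/2 ✗ · (1,2)% 2/4 ✗ · (1,3)% 3/5 ✗ · (1,4)% 3/5 ✗ · (1,5)% 2/3 ✓ · (1,7)@ 1/1 ✓
Row 2: (2,2)% 4/6 ✓ · (2,3)@ 1/7 ✗ · (2,4)@ 1/7 ✗ · (2,5)% 3/4 ✓ · (2,7)@ 1/2 ✗
Row 3: (3,2)% 4/5 ✓ · (3,3)% 4/6 ✓ · (3,5)% 1/2 ✗ · (3,7)% 0/1 ✗
Row 4: (4,2)% 4/4 ✓ · (4,3)% 5/5 ✓
Row 5: (5,3)% 3/3 ✓ · (5,4)% 2/3 ✓ · (5,5)@ 0/1 ✗ · (5,7)% 0/0 ✓
For instance (1,1) has only 0/2 same-type neighbors, below 5/8.

No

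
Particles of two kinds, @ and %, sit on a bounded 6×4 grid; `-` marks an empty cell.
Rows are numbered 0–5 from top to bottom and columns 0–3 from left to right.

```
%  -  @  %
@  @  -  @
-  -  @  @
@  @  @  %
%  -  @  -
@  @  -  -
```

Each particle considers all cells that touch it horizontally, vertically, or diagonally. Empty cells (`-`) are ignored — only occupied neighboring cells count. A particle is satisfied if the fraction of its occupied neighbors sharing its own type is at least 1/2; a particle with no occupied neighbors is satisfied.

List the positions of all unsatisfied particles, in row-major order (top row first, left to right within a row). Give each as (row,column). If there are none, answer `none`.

Row 0: (0,0)% 0/2 not · (0,2)@ 2/3 satisfied · (0,3)% 0/2 not
Row 1: (1,0)@ 1/2 satisfied · (1,1)@ 3/4 satisfied · (1,3)@ 3/4 satisfied
Row 2: (2,2)@ 5/6 satisfied · (2,3)@ 3/4 satisfied
Row 3: (3,0)@ 1/2 satisfied · (3,1)@ 4/5 satisfied · (3,2)@ 4/5 satisfied · (3,3)% 0/4 not
Row 4: (4,0)% 0/4 not · (4,2)@ 3/4 satisfied
Row 5: (5,0)@ 1/2 satisfied · (5,1)@ 2/3 satisfied

(0,0), (0,3), (3,3), (4,0)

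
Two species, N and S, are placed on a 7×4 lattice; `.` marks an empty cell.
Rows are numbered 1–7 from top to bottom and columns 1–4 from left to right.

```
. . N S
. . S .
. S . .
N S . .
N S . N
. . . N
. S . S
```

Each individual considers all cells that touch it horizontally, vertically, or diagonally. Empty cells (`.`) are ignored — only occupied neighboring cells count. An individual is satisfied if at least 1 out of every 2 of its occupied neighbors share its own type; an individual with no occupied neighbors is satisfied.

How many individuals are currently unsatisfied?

(1,3)N 0/2 unhappy
(1,4)S 1/2 ok
(2,3)S 2/3 ok
(3,2)S 2/3 ok
(4,1)N 1/4 unhappy
(4,2)S 2/4 ok
(5,1)N 1/3 unhappy
(5,2)S 1/3 unhappy
(5,4)N 1/1 ok
(6,4)N 1/2 ok
(7,2)S 0/0 ok
(7,4)S 0/1 unhappy
Unsatisfied: (1,3), (4,1), (5,1), (5,2), (7,4) — 5 in total.

5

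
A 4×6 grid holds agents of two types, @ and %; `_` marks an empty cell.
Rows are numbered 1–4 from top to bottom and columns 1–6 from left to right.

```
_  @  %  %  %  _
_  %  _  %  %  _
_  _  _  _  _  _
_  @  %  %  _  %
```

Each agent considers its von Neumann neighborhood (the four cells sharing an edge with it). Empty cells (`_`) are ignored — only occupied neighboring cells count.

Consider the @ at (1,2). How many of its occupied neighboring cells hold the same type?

Occupied neighbors of (1,2): (2,2)=%, (1,3)=%.
Same type (@): 0 of 2.

0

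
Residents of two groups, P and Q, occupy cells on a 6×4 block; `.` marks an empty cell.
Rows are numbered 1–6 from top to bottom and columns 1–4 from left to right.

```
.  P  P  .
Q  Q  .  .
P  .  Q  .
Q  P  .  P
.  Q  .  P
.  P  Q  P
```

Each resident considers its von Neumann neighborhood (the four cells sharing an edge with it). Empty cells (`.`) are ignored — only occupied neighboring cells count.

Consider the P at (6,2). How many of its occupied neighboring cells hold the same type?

0

Occupied neighbors of (6,2): (5,2)=Q, (6,3)=Q.
Same type (P): 0 of 2.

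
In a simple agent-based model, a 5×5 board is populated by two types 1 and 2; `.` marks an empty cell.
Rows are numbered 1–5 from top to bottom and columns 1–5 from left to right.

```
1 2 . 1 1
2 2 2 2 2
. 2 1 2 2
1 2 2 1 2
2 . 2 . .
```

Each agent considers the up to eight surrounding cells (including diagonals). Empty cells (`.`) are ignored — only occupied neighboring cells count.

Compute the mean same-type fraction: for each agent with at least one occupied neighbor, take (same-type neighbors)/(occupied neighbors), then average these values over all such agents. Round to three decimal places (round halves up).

Row 1: (1,1)1 0/3 · (1,2)2 3/4 · (1,4)1 1/4 · (1,5)1 1/3
Row 2: (2,1)2 3/4 · (2,2)2 4/6 · (2,3)2 5/7 · (2,4)2 4/7 · (2,5)2 3/5
Row 3: (3,2)2 5/7 · (3,3)1 1/8 · (3,4)2 6/8 · (3,5)2 4/5
Row 4: (4,1)1 0/3 · (4,2)2 4/6 · (4,3)2 4/6 · (4,4)1 1/6 · (4,5)2 2/3
Row 5: (5,1)2 1/2 · (5,3)2 2/3
Sum over 20 agents: 0/3 + 3/4 + 1/4 + 1/3 + 3/4 + 4/6 + 5/7 + 4/7 + 3/5 + 5/7 + 1/8 + 6/8 + 4/5 + 0/3 + 4/6 + 4/6 + 1/6 + 2/3 + 1/2 + 2/3 = 1243/120; mean = 1243/120 ÷ 20 = 1243/2400 = 0.517916… → 0.518.

0.518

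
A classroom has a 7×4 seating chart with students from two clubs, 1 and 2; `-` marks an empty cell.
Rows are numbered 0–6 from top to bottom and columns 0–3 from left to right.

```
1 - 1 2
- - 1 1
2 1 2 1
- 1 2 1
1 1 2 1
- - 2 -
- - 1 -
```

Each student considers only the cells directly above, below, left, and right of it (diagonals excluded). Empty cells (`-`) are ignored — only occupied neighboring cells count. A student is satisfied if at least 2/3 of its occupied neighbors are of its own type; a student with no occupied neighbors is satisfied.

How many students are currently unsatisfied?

(0,0)1 0/0 satisfied
(0,2)1 1/2 not
(0,3)2 0/2 not
(1,2)1 2/3 satisfied
(1,3)1 2/3 satisfied
(2,0)2 0/1 not
(2,1)1 1/3 not
(2,2)2 1/4 not
(2,3)1 2/3 satisfied
(3,1)1 2/3 satisfied
(3,2)2 2/4 not
(3,3)1 2/3 satisfied
(4,0)1 1/1 satisfied
(4,1)1 2/3 satisfied
(4,2)2 2/4 not
(4,3)1 1/2 not
(5,2)2 1/2 not
(6,2)1 0/1 not
Unsatisfied: (0,2), (0,3), (2,0), (2,1), (2,2), (3,2), (4,2), (4,3), (5,2), (6,2) — 10 in total.

10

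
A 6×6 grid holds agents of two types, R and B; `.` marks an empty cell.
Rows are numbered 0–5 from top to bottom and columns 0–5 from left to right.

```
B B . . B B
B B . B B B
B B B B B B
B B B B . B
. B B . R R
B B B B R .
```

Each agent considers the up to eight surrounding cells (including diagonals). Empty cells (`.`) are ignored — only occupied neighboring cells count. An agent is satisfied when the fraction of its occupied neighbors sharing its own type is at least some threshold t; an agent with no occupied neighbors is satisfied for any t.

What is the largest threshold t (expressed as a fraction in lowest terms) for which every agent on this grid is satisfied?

2/5

Row 0: (0,0)B 3/3 · (0,1)B 3/3 · (0,4)B 4/4 · (0,5)B 3/3
Row 1: (1,0)B 5/5 · (1,1)B 6/6 · (1,3)B 5/5 · (1,4)B 7/7 · (1,5)B 5/5
Row 2: (2,0)B 5/5 · (2,1)B 7/7 · (2,2)B 7/7 · (2,3)B 6/6 · (2,4)B 7/7 · (2,5)B 4/4
Row 3: (3,0)B 4/4 · (3,1)B 7/7 · (3,2)B 7/7 · (3,3)B 5/6 · (3,5)B 2/4
Row 4: (4,1)B 7/7 · (4,2)B 7/7 · (4,4)R 2/5 · (4,5)R 2/3
Row 5: (5,0)B 2/2 · (5,1)B 4/4 · (5,2)B 4/4 · (5,3)B 2/4 · (5,4)R 2/3
The smallest same-type fraction is 2/5 at (4,4), which reduces to 2/5. Any threshold above that leaves this agent unsatisfied.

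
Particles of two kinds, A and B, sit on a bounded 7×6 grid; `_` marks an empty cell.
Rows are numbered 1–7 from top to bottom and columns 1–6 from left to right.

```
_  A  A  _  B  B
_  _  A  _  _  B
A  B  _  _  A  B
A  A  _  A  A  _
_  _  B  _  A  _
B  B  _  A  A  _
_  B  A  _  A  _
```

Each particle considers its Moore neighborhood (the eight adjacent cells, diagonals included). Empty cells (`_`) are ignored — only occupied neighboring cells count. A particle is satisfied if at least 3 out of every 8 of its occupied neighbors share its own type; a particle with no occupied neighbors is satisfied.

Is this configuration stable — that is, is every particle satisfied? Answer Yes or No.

(1,2)A 2/2 ok
(1,3)A 2/2 ok
(1,5)B 2/2 ok
(1,6)B 2/2 ok
(2,3)A 2/3 ok
(2,6)B 3/4 ok
(3,1)A 2/3 ok
(3,2)B 0/4 unhappy
(3,5)A 2/4 ok
(3,6)B 1/3 unhappy
(4,1)A 2/3 ok
(4,2)A 2/4 ok
(4,4)A 3/4 ok
(4,5)A 3/4 ok
(5,3)B 1/4 unhappy
(5,5)A 4/4 ok
(6,1)B 2/2 ok
(6,2)B 3/4 ok
(6,4)A 4/5 ok
(6,5)A 3/3 ok
(7,2)B 2/3 ok
(7,3)A 1/3 unhappy
(7,5)A 2/2 ok
For instance (3,2) has only 0/4 same-type neighbors, below 3/8.

No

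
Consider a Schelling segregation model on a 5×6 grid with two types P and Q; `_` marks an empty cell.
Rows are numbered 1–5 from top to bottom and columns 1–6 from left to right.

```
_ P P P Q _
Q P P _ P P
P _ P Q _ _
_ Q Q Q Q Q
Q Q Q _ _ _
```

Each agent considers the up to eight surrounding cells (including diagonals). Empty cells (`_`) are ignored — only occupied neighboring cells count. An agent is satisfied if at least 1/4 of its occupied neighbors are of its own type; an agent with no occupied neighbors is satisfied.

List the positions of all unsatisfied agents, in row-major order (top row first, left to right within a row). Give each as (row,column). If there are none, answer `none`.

(1,2)P 3/4 satisfied
(1,3)P 4/4 satisfied
(1,4)P 3/4 satisfied
(1,5)Q 0/3 not
(2,1)Q 0/3 not
(2,2)P 5/6 satisfied
(2,3)P 5/6 satisfied
(2,5)P 2/4 satisfied
(2,6)P 1/2 satisfied
(3,1)P 1/3 satisfied
(3,3)P 2/6 satisfied
(3,4)Q 3/6 satisfied
(4,2)Q 4/6 satisfied
(4,3)Q 5/6 satisfied
(4,4)Q 4/5 satisfied
(4,5)Q 3/3 satisfied
(4,6)Q 1/1 satisfied
(5,1)Q 2/2 satisfied
(5,2)Q 4/4 satisfied
(5,3)Q 4/4 satisfied

(1,5), (2,1)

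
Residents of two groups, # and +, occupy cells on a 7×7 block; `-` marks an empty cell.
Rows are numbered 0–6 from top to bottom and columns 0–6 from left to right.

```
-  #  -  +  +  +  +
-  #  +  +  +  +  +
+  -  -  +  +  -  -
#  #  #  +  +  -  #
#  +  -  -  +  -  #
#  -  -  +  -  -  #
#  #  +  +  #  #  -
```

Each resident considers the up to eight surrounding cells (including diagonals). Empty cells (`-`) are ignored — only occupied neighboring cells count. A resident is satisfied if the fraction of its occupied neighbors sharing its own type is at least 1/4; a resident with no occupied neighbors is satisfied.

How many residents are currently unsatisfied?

2

Row 0: (0,1)# 1/2 satisfied · (0,3)+ 4/4 satisfied · (0,4)+ 5/5 satisfied · (0,5)+ 5/5 satisfied · (0,6)+ 3/3 satisfied
Row 1: (1,1)# 1/3 satisfied · (1,2)+ 3/5 satisfied · (1,3)+ 6/6 satisfied · (1,4)+ 7/7 satisfied · (1,5)+ 6/6 satisfied · (1,6)+ 3/3 satisfied
Row 2: (2,0)+ 0/3 not · (2,3)+ 6/7 satisfied · (2,4)+ 6/6 satisfied
Row 3: (3,0)# 2/4 satisfied · (3,1)# 3/5 satisfied · (3,2)# 1/4 satisfied · (3,3)+ 4/5 satisfied · (3,4)+ 4/4 satisfied · (3,6)# 1/1 satisfied
Row 4: (4,0)# 3/4 satisfied · (4,1)+ 0/5 not · (4,4)+ 3/3 satisfied · (4,6)# 2/2 satisfied
Row 5: (5,0)# 3/4 satisfied · (5,3)+ 3/4 satisfied · (5,6)# 2/2 satisfied
Row 6: (6,0)# 2/2 satisfied · (6,1)# 2/3 satisfied · (6,2)+ 2/3 satisfied · (6,3)+ 2/3 satisfied · (6,4)# 1/3 satisfied · (6,5)# 2/2 satisfied
Unsatisfied: (2,0), (4,1) — 2 in total.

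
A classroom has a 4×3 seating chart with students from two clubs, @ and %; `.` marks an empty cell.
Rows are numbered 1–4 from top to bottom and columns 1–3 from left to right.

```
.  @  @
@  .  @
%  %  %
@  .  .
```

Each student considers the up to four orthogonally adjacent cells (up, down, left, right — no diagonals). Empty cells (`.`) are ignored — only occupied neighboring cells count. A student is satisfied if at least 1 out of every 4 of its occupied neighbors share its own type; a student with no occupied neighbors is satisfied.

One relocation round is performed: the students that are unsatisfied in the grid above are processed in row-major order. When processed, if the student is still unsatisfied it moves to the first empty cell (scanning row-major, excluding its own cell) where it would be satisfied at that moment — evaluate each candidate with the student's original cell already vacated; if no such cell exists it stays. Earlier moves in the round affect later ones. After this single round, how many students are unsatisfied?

Initially unsatisfied (in order): (2,1), (4,1).
  (2,1) → (1,1).
  (4,1) → (2,1).
Resulting grid:
@ @ @
@ . @
% % %
. . .
All satisfied now.

0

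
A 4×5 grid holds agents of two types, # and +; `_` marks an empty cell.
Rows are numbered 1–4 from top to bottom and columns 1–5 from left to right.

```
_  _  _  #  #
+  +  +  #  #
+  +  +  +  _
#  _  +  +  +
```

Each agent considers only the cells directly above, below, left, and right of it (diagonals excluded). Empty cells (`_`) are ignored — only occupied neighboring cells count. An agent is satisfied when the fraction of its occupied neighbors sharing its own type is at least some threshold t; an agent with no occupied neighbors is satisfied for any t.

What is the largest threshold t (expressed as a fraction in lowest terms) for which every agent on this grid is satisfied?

0/1

Row 1: (1,4)# 2/2 · (1,5)# 2/2
Row 2: (2,1)+ 2/2 · (2,2)+ 3/3 · (2,3)+ 2/3 · (2,4)# 2/4 · (2,5)# 2/2
Row 3: (3,1)+ 2/3 · (3,2)+ 3/3 · (3,3)+ 4/4 · (3,4)+ 2/3
Row 4: (4,1)# 0/1 · (4,3)+ 2/2 · (4,4)+ 3/3 · (4,5)+ 1/1
The smallest same-type fraction is 0/1 at (4,1), which reduces to 0/1. Any threshold above that leaves this agent unsatisfied.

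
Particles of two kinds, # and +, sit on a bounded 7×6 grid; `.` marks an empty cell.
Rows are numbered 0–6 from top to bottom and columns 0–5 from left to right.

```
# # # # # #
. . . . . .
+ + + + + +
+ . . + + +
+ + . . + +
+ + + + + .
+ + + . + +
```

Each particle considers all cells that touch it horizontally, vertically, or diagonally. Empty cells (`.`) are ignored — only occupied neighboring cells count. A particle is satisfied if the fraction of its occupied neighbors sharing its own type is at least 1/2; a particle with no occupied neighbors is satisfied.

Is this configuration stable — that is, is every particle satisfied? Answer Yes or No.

(0,0)# 1/1 satisfied
(0,1)# 2/2 satisfied
(0,2)# 2/2 satisfied
(0,3)# 2/2 satisfied
(0,4)# 2/2 satisfied
(0,5)# 1/1 satisfied
(2,0)+ 2/2 satisfied
(2,1)+ 3/3 satisfied
(2,2)+ 3/3 satisfied
(2,3)+ 4/4 satisfied
(2,4)+ 5/5 satisfied
(2,5)+ 3/3 satisfied
(3,0)+ 4/4 satisfied
(3,3)+ 5/5 satisfied
(3,4)+ 7/7 satisfied
(3,5)+ 5/5 satisfied
(4,0)+ 4/4 satisfied
(4,1)+ 5/5 satisfied
(4,4)+ 6/6 satisfied
(4,5)+ 4/4 satisfied
(5,0)+ 5/5 satisfied
(5,1)+ 7/7 satisfied
(5,2)+ 5/5 satisfied
(5,3)+ 5/5 satisfied
(5,4)+ 5/5 satisfied
(6,0)+ 3/3 satisfied
(6,1)+ 5/5 satisfied
(6,2)+ 4/4 satisfied
(6,4)+ 3/3 satisfied
(6,5)+ 2/2 satisfied
All meet the threshold, so the configuration is stable.

Yes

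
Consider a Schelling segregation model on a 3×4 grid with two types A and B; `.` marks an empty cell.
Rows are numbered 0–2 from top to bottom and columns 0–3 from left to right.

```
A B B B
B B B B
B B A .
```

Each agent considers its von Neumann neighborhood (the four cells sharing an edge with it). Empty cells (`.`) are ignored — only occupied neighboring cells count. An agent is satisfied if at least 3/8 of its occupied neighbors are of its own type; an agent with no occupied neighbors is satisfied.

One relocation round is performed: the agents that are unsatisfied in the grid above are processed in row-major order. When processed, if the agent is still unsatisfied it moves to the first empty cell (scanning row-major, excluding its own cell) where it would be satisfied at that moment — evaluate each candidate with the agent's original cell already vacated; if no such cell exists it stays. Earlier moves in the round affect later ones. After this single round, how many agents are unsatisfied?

Initially unsatisfied (in order): (0,0), (2,2).
  (0,0) → (2,3).
  (2,2): no empty cell satisfies it; stays.
Resulting grid:
. B B B
B B B B
B B A A
Unsatisfied now: (2,2).

1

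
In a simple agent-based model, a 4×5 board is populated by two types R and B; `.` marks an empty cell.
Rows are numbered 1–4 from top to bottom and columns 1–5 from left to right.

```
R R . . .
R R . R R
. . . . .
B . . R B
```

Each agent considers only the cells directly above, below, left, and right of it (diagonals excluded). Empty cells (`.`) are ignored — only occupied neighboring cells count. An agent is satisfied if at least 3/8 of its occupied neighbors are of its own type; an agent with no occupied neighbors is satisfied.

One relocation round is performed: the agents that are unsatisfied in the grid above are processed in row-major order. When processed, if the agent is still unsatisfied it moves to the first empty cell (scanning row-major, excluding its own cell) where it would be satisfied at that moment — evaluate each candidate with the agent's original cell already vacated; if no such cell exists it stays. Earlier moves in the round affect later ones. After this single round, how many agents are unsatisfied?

0

Initially unsatisfied (in order): (4,4), (4,5).
  (4,4) → (1,3).
  (4,5): now satisfied by earlier moves; stays.
Resulting grid:
R R R . .
R R . R R
. . . . .
B . . . B
All satisfied now.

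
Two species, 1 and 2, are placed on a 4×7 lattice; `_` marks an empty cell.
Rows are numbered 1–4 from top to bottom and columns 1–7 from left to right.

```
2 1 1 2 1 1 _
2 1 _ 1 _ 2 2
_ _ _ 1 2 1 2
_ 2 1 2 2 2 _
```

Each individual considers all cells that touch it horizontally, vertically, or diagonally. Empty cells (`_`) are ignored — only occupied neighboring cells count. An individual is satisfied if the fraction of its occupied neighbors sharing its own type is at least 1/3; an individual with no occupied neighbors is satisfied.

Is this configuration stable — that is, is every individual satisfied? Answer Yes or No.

No

Row 1: (1,1)2 1/3 ok · (1,2)1 2/4 ok · (1,3)1 3/4 ok · (1,4)2 0/3 unhappy · (1,5)1 2/4 ok · (1,6)1 1/3 ok
Row 2: (2,1)2 1/3 ok · (2,2)1 2/4 ok · (2,4)1 3/5 ok · (2,6)2 3/6 ok · (2,7)2 2/4 ok
Row 3: (3,4)1 2/5 ok · (3,5)2 4/7 ok · (3,6)1 0/6 unhappy · (3,7)2 3/4 ok
Row 4: (4,2)2 0/1 unhappy · (4,3)1 1/3 ok · (4,4)2 2/4 ok · (4,5)2 3/5 ok · (4,6)2 3/4 ok
For instance (1,4) has only 0/3 same-type neighbors, below 1/3.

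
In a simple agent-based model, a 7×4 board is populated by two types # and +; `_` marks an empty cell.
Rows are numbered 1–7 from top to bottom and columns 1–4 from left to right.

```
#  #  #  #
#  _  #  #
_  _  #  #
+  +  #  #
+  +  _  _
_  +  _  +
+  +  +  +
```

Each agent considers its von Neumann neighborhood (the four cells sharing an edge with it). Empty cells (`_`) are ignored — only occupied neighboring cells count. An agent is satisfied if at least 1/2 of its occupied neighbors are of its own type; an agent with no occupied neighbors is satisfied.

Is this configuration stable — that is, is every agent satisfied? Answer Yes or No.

Yes

Row 1: (1,1)# 2/2 ✓ · (1,2)# 2/2 ✓ · (1,3)# 3/3 ✓ · (1,4)# 2/2 ✓
Row 2: (2,1)# 1/1 ✓ · (2,3)# 3/3 ✓ · (2,4)# 3/3 ✓
Row 3: (3,3)# 3/3 ✓ · (3,4)# 3/3 ✓
Row 4: (4,1)+ 2/2 ✓ · (4,2)+ 2/3 ✓ · (4,3)# 2/3 ✓ · (4,4)# 2/2 ✓
Row 5: (5,1)+ 2/2 ✓ · (5,2)+ 3/3 ✓
Row 6: (6,2)+ 2/2 ✓ · (6,4)+ 1/1 ✓
Row 7: (7,1)+ 1/1 ✓ · (7,2)+ 3/3 ✓ · (7,3)+ 2/2 ✓ · (7,4)+ 2/2 ✓
All meet the threshold, so the configuration is stable.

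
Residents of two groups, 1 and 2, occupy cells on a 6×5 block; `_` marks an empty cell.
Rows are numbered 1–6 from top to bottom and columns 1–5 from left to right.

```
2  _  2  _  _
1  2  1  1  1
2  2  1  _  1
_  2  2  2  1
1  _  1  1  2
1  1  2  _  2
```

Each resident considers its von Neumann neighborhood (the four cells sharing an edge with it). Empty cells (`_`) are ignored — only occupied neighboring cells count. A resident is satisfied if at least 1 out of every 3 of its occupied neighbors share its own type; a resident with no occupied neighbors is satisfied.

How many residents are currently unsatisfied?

Row 1: (1,1)2 0/1 ✗ · (1,3)2 0/1 ✗
Row 2: (2,1)1 0/3 ✗ · (2,2)2 1/3 ✓ · (2,3)1 2/4 ✓ · (2,4)1 2/2 ✓ · (2,5)1 2/2 ✓
Row 3: (3,1)2 1/2 ✓ · (3,2)2 3/4 ✓ · (3,3)1 1/3 ✓ · (3,5)1 2/2 ✓
Row 4: (4,2)2 2/2 ✓ · (4,3)2 2/4 ✓ · (4,4)2 1/3 ✓ · (4,5)1 1/3 ✓
Row 5: (5,1)1 1/1 ✓ · (5,3)1 1/3 ✓ · (5,4)1 1/3 ✓ · (5,5)2 1/3 ✓
Row 6: (6,1)1 2/2 ✓ · (6,2)1 1/2 ✓ · (6,3)2 0/2 ✗ · (6,5)2 1/1 ✓
Unsatisfied: (1,1), (1,3), (2,1), (6,3) — 4 in total.

4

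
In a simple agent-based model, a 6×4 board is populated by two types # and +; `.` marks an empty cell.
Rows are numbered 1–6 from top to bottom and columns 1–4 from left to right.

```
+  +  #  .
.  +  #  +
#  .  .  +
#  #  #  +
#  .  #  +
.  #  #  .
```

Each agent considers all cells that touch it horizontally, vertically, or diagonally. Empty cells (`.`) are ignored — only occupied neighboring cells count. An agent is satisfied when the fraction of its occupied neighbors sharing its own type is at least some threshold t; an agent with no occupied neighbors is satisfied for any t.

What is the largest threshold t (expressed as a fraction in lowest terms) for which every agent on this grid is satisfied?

Row 1: (1,1)+ 2/2 · (1,2)+ 2/4 · (1,3)# 1/4
Row 2: (2,2)+ 2/5 · (2,3)# 1/5 · (2,4)+ 1/3
Row 3: (3,1)# 2/3 · (3,4)+ 2/4
Row 4: (4,1)# 3/3 · (4,2)# 5/5 · (4,3)# 2/5 · (4,4)+ 2/4
Row 5: (5,1)# 3/3 · (5,3)# 4/6 · (5,4)+ 1/4
Row 6: (6,2)# 3/3 · (6,3)# 2/3
The smallest same-type fraction is 1/5 at (2,3), which reduces to 1/5. Any threshold above that leaves this agent unsatisfied.

1/5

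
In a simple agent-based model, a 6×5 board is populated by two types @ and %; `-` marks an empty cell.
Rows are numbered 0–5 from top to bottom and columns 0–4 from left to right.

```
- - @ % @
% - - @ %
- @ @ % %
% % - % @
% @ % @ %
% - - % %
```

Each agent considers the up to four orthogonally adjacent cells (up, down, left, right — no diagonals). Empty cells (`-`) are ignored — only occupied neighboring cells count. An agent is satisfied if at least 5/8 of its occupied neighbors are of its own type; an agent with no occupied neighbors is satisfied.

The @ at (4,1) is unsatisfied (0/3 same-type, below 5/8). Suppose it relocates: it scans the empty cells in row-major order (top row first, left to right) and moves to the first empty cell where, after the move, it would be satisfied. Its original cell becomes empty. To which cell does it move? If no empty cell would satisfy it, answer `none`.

(0,1)

Vacating (4,1). Empty cells in order:
  (0,0): 0/1 same-type → still unsatisfied.
  (0,1): 1/1 same-type → satisfied — stop here.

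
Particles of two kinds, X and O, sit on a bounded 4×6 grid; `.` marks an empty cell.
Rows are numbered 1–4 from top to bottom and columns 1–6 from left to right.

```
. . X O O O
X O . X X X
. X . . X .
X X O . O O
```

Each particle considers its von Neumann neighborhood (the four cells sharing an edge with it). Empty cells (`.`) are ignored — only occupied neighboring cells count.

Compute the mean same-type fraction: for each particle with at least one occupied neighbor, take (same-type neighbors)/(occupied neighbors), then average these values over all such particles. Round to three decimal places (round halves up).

0.464

(1,3)X 0/1
(1,4)O 1/3
(1,5)O 2/3
(1,6)O 1/2
(2,1)X 0/1
(2,2)O 0/2
(2,4)X 1/2
(2,5)X 3/4
(2,6)X 1/2
(3,2)X 1/2
(3,5)X 1/2
(4,1)X 1/1
(4,2)X 2/3
(4,3)O 0/1
(4,5)O 1/2
(4,6)O 1/1
Sum over 16 particles: 0/1 + 1/3 + 2/3 + 1/2 + 0/1 + 0/2 + 1/2 + 3/4 + 1/2 + 1/2 + 1/2 + 1/1 + 2/3 + 0/1 + 1/2 + 1/1 = 89/12; mean = 89/12 ÷ 16 = 89/192 = 0.463541… → 0.464.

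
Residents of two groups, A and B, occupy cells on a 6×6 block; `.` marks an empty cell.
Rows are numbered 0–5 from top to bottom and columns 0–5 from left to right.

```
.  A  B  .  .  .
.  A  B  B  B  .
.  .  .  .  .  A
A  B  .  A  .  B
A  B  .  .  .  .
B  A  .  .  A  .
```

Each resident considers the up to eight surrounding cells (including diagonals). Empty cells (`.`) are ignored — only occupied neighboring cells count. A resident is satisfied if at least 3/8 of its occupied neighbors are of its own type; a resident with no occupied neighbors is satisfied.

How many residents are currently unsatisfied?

8

(0,1)A 1/3 ✗
(0,2)B 2/4 ✓
(1,1)A 1/3 ✗
(1,2)B 2/4 ✓
(1,3)B 3/3 ✓
(1,4)B 1/2 ✓
(2,5)A 0/2 ✗
(3,0)A 1/3 ✗
(3,1)B 1/3 ✗
(3,3)A 0/0 ✓
(3,5)B 0/1 ✗
(4,0)A 2/5 ✓
(4,1)B 2/5 ✓
(5,0)B 1/3 ✗
(5,1)A 1/3 ✗
(5,4)A 0/0 ✓
Unsatisfied: (0,1), (1,1), (2,5), (3,0), (3,1), (3,5), (5,0), (5,1) — 8 in total.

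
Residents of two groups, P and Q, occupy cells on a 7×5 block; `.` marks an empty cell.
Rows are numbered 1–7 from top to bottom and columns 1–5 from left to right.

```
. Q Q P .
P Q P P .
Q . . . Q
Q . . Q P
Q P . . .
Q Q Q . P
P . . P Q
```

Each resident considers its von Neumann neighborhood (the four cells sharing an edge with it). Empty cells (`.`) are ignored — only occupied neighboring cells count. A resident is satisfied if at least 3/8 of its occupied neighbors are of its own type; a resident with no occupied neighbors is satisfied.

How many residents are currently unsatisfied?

12

Row 1: (1,2)Q 2/2 ✓ · (1,3)Q 1/3 ✗ · (1,4)P 1/2 ✓
Row 2: (2,1)P 0/2 ✗ · (2,2)Q 1/3 ✗ · (2,3)P 1/3 ✗ · (2,4)P 2/2 ✓
Row 3: (3,1)Q 1/2 ✓ · (3,5)Q 0/1 ✗
Row 4: (4,1)Q 2/2 ✓ · (4,4)Q 0/1 ✗ · (4,5)P 0/2 ✗
Row 5: (5,1)Q 2/3 ✓ · (5,2)P 0/2 ✗
Row 6: (6,1)Q 2/3 ✓ · (6,2)Q 2/3 ✓ · (6,3)Q 1/1 ✓ · (6,5)P 0/1 ✗
Row 7: (7,1)P 0/1 ✗ · (7,4)P 0/1 ✗ · (7,5)Q 0/2 ✗
Unsatisfied: (1,3), (2,1), (2,2), (2,3), (3,5), (4,4), (4,5), (5,2), (6,5), (7,1), (7,4), (7,5) — 12 in total.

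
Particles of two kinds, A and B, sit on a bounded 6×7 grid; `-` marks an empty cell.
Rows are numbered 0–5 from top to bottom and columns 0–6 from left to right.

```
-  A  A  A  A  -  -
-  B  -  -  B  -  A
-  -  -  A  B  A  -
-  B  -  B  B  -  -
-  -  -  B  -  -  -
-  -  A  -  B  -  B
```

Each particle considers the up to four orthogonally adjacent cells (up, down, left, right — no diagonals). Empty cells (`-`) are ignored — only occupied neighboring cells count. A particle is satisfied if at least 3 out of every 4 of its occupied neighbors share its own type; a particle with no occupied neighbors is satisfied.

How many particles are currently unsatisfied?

8

(0,1)A 1/2 not
(0,2)A 2/2 satisfied
(0,3)A 2/2 satisfied
(0,4)A 1/2 not
(1,1)B 0/1 not
(1,4)B 1/2 not
(1,6)A 0/0 satisfied
(2,3)A 0/2 not
(2,4)B 2/4 not
(2,5)A 0/1 not
(3,1)B 0/0 satisfied
(3,3)B 2/3 not
(3,4)B 2/2 satisfied
(4,3)B 1/1 satisfied
(5,2)A 0/0 satisfied
(5,4)B 0/0 satisfied
(5,6)B 0/0 satisfied
Unsatisfied: (0,1), (0,4), (1,1), (1,4), (2,3), (2,4), (2,5), (3,3) — 8 in total.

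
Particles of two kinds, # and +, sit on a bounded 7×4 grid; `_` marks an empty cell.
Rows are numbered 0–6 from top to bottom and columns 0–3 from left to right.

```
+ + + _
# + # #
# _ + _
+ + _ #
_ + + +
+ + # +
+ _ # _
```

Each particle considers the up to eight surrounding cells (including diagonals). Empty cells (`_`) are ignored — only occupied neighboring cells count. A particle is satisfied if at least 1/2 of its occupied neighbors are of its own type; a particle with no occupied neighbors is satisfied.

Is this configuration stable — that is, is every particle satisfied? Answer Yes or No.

No

(0,0)+ 2/3 ✓
(0,1)+ 3/5 ✓
(0,2)+ 2/4 ✓
(1,0)# 1/4 ✗
(1,1)+ 4/7 ✓
(1,2)# 1/5 ✗
(1,3)# 1/3 ✗
(2,0)# 1/4 ✗
(2,2)+ 2/5 ✗
(3,0)+ 2/3 ✓
(3,1)+ 4/5 ✓
(3,3)# 0/3 ✗
(4,1)+ 5/6 ✓
(4,2)+ 5/7 ✓
(4,3)+ 2/4 ✓
(5,0)+ 3/3 ✓
(5,1)+ 4/6 ✓
(5,2)# 1/6 ✗
(5,3)+ 2/4 ✓
(6,0)+ 2/2 ✓
(6,2)# 1/3 ✗
For instance (1,0) has only 1/4 same-type neighbors, below 1/2.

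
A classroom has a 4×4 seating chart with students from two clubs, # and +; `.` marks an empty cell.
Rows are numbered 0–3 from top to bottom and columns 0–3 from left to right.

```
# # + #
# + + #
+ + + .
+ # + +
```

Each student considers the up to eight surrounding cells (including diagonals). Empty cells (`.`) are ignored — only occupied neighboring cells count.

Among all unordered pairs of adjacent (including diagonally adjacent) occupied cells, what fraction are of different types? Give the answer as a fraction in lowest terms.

17/37

Scan each occupied cell's neighbors to the right and below (and the two forward diagonals) so each pair is counted once.
From row 0: 7 unlike of 13 pairs (running 7/13).
From row 1: 5 unlike of 11 pairs (running 12/24).
From row 2: 3 unlike of 10 pairs (running 15/34).
From row 3: 2 unlike of 3 pairs (running 17/37).
Total adjacent occupied pairs: 37; unlike-type pairs: 17.
17/37 is already in lowest terms.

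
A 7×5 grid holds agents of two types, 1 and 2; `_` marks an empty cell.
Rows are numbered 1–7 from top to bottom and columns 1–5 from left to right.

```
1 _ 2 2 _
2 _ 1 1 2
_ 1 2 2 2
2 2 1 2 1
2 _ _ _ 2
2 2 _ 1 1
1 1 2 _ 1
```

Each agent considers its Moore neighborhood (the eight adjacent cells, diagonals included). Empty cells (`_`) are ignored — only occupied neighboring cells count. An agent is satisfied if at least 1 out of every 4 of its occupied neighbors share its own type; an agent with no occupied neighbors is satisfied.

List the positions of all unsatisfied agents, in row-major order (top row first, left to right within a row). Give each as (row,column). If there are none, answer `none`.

(1,1), (2,1), (2,4), (4,3), (4,5)

(1,1)1 0/1 ✗
(1,3)2 1/3 ✓
(1,4)2 2/4 ✓
(2,1)2 0/2 ✗
(2,3)1 2/6 ✓
(2,4)1 1/7 ✗
(2,5)2 3/4 ✓
(3,2)1 2/6 ✓
(3,3)2 3/7 ✓
(3,4)2 4/8 ✓
(3,5)2 3/5 ✓
(4,1)2 2/3 ✓
(4,2)2 3/5 ✓
(4,3)1 1/5 ✗
(4,4)2 4/6 ✓
(4,5)1 0/4 ✗
(5,1)2 4/4 ✓
(5,5)2 1/4 ✓
(6,1)2 2/4 ✓
(6,2)2 3/5 ✓
(6,4)1 2/4 ✓
(6,5)1 2/3 ✓
(7,1)1 1/3 ✓
(7,2)1 1/4 ✓
(7,3)2 1/3 ✓
(7,5)1 2/2 ✓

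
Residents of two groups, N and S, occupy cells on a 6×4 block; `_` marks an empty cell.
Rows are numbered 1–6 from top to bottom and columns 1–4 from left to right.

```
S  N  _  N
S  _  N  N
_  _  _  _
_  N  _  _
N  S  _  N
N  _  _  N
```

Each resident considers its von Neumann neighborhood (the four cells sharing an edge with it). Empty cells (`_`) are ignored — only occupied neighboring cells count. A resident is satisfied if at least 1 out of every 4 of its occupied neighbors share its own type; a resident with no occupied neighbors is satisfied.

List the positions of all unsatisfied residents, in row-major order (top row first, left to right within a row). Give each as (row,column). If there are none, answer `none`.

Row 1: (1,1)S 1/2 ✓ · (1,2)N 0/1 ✗ · (1,4)N 1/1 ✓
Row 2: (2,1)S 1/1 ✓ · (2,3)N 1/1 ✓ · (2,4)N 2/2 ✓
Row 4: (4,2)N 0/1 ✗
Row 5: (5,1)N 1/2 ✓ · (5,2)S 0/2 ✗ · (5,4)N 1/1 ✓
Row 6: (6,1)N 1/1 ✓ · (6,4)N 1/1 ✓

(1,2), (4,2), (5,2)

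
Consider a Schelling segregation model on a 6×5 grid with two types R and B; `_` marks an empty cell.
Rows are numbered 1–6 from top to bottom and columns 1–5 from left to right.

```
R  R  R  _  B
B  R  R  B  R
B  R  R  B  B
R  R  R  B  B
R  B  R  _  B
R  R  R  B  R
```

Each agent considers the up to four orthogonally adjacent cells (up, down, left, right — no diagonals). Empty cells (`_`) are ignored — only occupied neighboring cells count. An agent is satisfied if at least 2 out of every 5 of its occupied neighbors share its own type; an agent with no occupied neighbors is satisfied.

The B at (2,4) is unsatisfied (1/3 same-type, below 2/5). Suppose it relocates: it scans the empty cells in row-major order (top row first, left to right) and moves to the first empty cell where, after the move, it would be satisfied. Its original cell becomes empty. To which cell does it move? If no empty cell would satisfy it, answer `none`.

Vacating (2,4). Empty cells in order:
  (1,4): 1/2 same-type → satisfied — stop here.

(1,4)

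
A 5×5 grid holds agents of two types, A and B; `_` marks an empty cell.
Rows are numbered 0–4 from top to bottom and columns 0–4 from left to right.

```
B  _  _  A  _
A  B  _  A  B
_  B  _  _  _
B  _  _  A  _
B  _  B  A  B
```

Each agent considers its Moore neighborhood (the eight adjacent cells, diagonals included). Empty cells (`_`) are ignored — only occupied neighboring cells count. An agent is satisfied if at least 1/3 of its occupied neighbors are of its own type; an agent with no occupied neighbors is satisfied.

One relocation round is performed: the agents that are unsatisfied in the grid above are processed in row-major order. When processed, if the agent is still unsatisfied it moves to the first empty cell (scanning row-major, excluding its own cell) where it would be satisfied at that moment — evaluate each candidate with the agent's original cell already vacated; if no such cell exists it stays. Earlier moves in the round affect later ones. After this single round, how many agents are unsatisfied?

Initially unsatisfied (in order): (1,0), (1,4), (4,2), (4,4).
  (1,0) → (0,2).
  (1,4) → (0,1).
  (4,2) → (1,0).
  (4,4) → (1,2).
Resulting grid:
B B A A _
B B B A _
_ B _ _ _
B _ _ A _
B _ _ A _
All satisfied now.

0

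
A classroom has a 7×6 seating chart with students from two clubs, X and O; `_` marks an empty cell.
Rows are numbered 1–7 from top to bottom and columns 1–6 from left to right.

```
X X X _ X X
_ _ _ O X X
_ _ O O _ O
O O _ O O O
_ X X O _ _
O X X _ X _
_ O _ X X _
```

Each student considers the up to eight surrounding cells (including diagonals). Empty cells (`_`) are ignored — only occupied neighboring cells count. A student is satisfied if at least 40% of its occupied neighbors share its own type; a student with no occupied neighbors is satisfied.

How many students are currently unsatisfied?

2

(1,1)X 1/1 ok
(1,2)X 2/2 ok
(1,3)X 1/2 ok
(1,5)X 3/4 ok
(1,6)X 3/3 ok
(2,4)O 2/5 ok
(2,5)X 3/6 ok
(2,6)X 3/4 ok
(3,3)O 4/4 ok
(3,4)O 4/5 ok
(3,6)O 2/4 ok
(4,1)O 1/2 ok
(4,2)O 2/4 ok
(4,4)O 4/5 ok
(4,5)O 5/5 ok
(4,6)O 2/2 ok
(5,2)X 3/6 ok
(5,3)X 3/6 ok
(5,4)O 2/5 ok
(6,1)O 1/3 unhappy
(6,2)X 3/5 ok
(6,3)X 4/6 ok
(6,5)X 2/3 ok
(7,2)O 1/3 unhappy
(7,4)X 3/3 ok
(7,5)X 2/2 ok
Unsatisfied: (6,1), (7,2) — 2 in total.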